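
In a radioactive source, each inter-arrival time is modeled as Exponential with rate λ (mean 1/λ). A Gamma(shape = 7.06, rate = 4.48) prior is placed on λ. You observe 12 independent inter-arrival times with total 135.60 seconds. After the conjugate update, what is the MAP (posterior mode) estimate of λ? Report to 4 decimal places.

With a Gamma(shape α, rate β) prior on the exponential rate λ, the posterior after n observations with total T = Σxᵢ is Gamma(α+n, β+T).
Posterior: Gamma(7.06+12, 4.48+135.60) = Gamma(19.06, 140.08).
Mode = (α−1)/β = 0.1289.

0.1289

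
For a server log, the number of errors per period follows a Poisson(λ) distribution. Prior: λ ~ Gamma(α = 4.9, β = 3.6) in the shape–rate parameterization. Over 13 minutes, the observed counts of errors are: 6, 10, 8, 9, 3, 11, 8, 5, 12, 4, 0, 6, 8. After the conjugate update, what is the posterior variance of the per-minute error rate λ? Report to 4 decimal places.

With a Gamma(shape α, rate β) prior, the Poisson likelihood is conjugate: the posterior is Gamma(α + ΣXᵢ, β + n).
Sum of counts S = 90 over n = 13 minutes.
Posterior: Gamma(α+S, β+n) = Gamma(4.9+90, 3.6+13) = Gamma(94.9, 16.6).
Var = α/β² = 94.9/16.6² = 0.3444.

0.3444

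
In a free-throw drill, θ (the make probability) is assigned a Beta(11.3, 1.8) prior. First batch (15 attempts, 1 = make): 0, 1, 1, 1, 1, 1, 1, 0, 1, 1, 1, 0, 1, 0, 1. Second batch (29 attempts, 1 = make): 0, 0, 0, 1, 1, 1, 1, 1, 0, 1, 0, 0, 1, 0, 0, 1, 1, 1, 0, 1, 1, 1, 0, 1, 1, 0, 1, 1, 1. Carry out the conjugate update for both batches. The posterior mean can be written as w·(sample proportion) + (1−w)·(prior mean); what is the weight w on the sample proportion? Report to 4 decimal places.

0.7706

The Beta prior is conjugate to a Binomial/Bernoulli likelihood; the update adds successes to α and failures to β.
Total number of attempts: n = 15 + 29 = 44.
Posterior mean = (α₀+k)/(α₀+β₀+n) = [n/(α₀+β₀+n)]·(k/n) + [(α₀+β₀)/(α₀+β₀+n)]·α₀/(α₀+β₀), so only n and the prior enter the weight.
The weight on the data is w = n/(α₀+β₀+n) = 44/(11.3+1.8+44) = 44/57.1 = 0.7706.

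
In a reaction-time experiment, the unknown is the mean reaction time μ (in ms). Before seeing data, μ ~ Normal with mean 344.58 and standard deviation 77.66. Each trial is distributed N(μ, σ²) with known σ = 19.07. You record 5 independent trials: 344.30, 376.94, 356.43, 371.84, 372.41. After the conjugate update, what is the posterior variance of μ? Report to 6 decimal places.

71.866294

For Normal data with known variance σ², a Normal(μ₀, σ₀²) prior on μ is conjugate. Posterior precision = 1/σ₀² + n/σ²; posterior mean is the precision-weighted average of μ₀ and x̄.
σ₀² = 77.66² = 6031.0756, σ² = 19.07² = 363.6649; σ² + n·σ₀² = 363.6649 + 5·6031.0756 = 30519.0429.
Posterior precision = 1/σ₀² + n/σ² = 1/6031.0756 + 5/363.6649 = (σ² + n·σ₀²)/(σ₀²σ²) = 30519.0429/(6031.0756·363.6649); posterior variance σₙ² = σ₀²σ²/(σ² + n·σ₀²) = 6031.0756·363.6649/30519.0429 = 71.866294.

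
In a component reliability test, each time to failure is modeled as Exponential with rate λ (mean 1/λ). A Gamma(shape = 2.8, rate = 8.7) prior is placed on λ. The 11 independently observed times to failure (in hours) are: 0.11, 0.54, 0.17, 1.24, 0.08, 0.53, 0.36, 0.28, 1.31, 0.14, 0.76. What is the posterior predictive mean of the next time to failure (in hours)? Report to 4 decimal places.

With a Gamma(shape α, rate β) prior on the exponential rate λ, the posterior after n observations with total T = Σxᵢ is Gamma(α+n, β+T).
Sum of observations T = 5.52 hours; n = 11.
Posterior: Gamma(2.8+11, 8.7+5.52) = Gamma(13.8, 14.22).
The predictive distribution for the next observation is Lomax; its mean is β/(α−1) = 14.22/12.8 = 1.1109.

1.1109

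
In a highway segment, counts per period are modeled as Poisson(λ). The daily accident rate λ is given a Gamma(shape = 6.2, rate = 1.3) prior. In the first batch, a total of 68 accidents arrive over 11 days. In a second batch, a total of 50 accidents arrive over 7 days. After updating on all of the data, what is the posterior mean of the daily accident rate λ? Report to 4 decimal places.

With a Gamma(shape α, rate β) prior, the Poisson likelihood is conjugate: the posterior is Gamma(α + ΣXᵢ, β + n).
After batch 1: Gamma(α+S, β+n) = Gamma(6.2+68, 1.3+11) = Gamma(74.2, 12.3).
After batch 2: Gamma(α+S, β+n) = Gamma(74.2+50, 12.3+7) = Gamma(124.2, 19.3).
Posterior mean = α/β = 124.2/19.3 = 6.4352.

6.4352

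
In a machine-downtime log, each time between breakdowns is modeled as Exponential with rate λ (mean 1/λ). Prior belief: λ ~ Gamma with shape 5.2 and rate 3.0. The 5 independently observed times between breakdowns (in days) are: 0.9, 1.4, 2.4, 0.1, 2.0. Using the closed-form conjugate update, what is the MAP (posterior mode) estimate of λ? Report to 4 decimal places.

0.9388

With a Gamma(shape α, rate β) prior on the exponential rate λ, the posterior after n observations with total T = Σxᵢ is Gamma(α+n, β+T).
Sum of observations T = 6.8 days; n = 5.
Posterior: Gamma(5.2+5, 3.0+6.8) = Gamma(10.2, 9.8).
Mode = (α−1)/β = 0.9388.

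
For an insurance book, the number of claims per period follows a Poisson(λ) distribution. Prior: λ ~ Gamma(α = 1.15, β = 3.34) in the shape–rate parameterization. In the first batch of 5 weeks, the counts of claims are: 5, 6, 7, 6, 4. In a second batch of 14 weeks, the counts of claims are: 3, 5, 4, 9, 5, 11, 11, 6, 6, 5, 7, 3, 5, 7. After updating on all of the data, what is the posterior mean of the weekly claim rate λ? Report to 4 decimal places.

5.1992

With a Gamma(shape α, rate β) prior, the Poisson likelihood is conjugate: the posterior is Gamma(α + ΣXᵢ, β + n).
Batch 1: sum of counts S = 28 over n = 5 weeks.
After batch 1: Gamma(α+S, β+n) = Gamma(1.15+28, 3.34+5) = Gamma(29.15, 8.34).
Batch 2: sum of counts S = 87 over n = 14 weeks.
After batch 2: Gamma(α+S, β+n) = Gamma(29.15+87, 8.34+14) = Gamma(116.15, 22.34).
Posterior mean = α/β = 116.15/22.34 = 5.1992.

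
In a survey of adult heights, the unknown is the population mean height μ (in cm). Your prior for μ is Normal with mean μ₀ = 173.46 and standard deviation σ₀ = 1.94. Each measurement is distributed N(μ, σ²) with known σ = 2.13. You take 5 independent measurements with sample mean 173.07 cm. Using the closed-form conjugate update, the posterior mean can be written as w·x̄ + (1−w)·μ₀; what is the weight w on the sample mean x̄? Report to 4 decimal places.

0.8057

For Normal data with known variance σ², a Normal(μ₀, σ₀²) prior on μ is conjugate. Posterior precision = 1/σ₀² + n/σ²; posterior mean is the precision-weighted average of μ₀ and x̄.
σ₀² = 1.94² = 3.7636, σ² = 2.13² = 4.5369. Prior precision 1/σ₀² = 1/3.7636; data precision n/σ² = 5/4.5369.
w = (n/σ²)/(1/σ₀² + n/σ²) = n·σ₀²/(σ² + n·σ₀²) = 5·3.7636/(4.5369 + 5·3.7636) = 18.818/23.3549 = 0.8057.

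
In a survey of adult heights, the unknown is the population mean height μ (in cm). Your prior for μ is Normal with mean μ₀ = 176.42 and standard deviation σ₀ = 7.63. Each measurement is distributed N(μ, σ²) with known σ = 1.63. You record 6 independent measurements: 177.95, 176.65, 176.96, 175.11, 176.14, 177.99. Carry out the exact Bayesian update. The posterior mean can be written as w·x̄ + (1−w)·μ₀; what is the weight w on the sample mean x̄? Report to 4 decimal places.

For Normal data with known variance σ², a Normal(μ₀, σ₀²) prior on μ is conjugate. Posterior precision = 1/σ₀² + n/σ²; posterior mean is the precision-weighted average of μ₀ and x̄.
σ₀² = 7.63² = 58.2169, σ² = 1.63² = 2.6569. Prior precision 1/σ₀² = 1/58.2169; data precision n/σ² = 6/2.6569.
w = (n/σ²)/(1/σ₀² + n/σ²) = n·σ₀²/(σ² + n·σ₀²) = 6·58.2169/(2.6569 + 6·58.2169) = 349.3014/351.9583 = 0.9925.

0.9925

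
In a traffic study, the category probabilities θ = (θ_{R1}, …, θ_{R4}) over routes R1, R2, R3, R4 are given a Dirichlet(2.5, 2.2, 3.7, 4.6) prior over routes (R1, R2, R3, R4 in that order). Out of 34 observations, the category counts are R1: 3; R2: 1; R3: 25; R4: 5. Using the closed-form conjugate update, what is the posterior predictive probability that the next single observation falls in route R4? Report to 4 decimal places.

0.2043

The Dirichlet prior is conjugate to the Multinomial likelihood: each posterior αⱼ = prior αⱼ + observed count nⱼ.
Posterior concentration: (5.5, 3.2, 28.7, 9.6), total = 47.0.
P(next = R4 | data) = α_{R4}/Σα = 0.2043.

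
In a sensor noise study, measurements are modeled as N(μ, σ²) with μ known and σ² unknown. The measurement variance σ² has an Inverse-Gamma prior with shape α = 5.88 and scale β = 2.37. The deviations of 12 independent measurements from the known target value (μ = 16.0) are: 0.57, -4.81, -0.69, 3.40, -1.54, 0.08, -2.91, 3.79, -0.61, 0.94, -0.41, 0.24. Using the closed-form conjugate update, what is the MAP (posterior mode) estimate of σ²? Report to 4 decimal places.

With known mean μ and an Inverse-Gamma(α, β) prior on σ², the Normal likelihood is conjugate: posterior is Inv-Gamma(α + n/2, β + Σ(xᵢ−μ)²/2).
Σ(xᵢ−μ)² = (0.57)² + (-4.81)² + (-0.69)² + (3.40)² + (-1.54)² + (0.08)² + (-2.91)² + (3.79)² + (-0.61)² + (0.94)² + (-0.41)² + (0.24)² = 62.1887.
Posterior: Inv-Gamma(5.88 + 12/2, 2.37 + 62.1887/2) = Inv-Gamma(11.88, 33.46435).
Mode = β/(α+1) = 33.46435/12.88 = 2.5982.

2.5982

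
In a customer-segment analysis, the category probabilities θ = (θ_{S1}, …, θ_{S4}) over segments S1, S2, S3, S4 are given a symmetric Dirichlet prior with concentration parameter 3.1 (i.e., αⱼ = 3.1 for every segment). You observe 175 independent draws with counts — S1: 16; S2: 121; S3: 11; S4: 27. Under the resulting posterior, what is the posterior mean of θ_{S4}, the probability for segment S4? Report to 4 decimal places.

The Dirichlet prior is conjugate to the Multinomial likelihood: each posterior αⱼ = prior αⱼ + observed count nⱼ.
Posterior concentration: (19.1, 124.1, 14.1, 30.1), total = 187.4.
E[θ_{S4}|data] = α_{S4}/Σα = 30.1/187.4 = 0.1606.

0.1606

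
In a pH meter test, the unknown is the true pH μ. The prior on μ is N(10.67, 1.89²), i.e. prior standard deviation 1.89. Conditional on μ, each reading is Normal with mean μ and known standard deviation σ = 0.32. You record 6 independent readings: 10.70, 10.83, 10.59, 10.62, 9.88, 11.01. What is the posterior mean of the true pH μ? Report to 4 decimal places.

10.6053

For Normal data with known variance σ², a Normal(μ₀, σ₀²) prior on μ is conjugate. Posterior precision = 1/σ₀² + n/σ²; posterior mean is the precision-weighted average of μ₀ and x̄.
Σxᵢ = 10.70 + 10.83 + 10.59 + 10.62 + 9.88 + 11.01 = 63.63, so n·x̄ = 63.63.
σ₀² = 1.89² = 3.5721, σ² = 0.32² = 0.1024; σ² + n·σ₀² = 0.1024 + 6·3.5721 = 21.535.
Posterior mean = (μ₀/σ₀² + n·x̄/σ²)/(1/σ₀² + n/σ²) = (σ²·μ₀ + σ₀²·n·x̄)/(σ² + n·σ₀²) = (0.1024·10.67 + 3.5721·63.63)/21.535 = 228.385331/21.535 = 10.6053.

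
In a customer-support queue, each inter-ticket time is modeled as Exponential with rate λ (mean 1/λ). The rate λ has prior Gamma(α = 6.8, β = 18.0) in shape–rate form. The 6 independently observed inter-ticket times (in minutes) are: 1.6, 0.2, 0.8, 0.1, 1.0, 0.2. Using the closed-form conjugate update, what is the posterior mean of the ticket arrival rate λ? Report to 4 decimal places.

With a Gamma(shape α, rate β) prior on the exponential rate λ, the posterior after n observations with total T = Σxᵢ is Gamma(α+n, β+T).
Sum of observations T = 3.9 minutes; n = 6.
Posterior: Gamma(6.8+6, 18.0+3.9) = Gamma(12.8, 21.9).
Posterior mean of λ = α/β = 12.8/21.9 = 0.5845.

0.5845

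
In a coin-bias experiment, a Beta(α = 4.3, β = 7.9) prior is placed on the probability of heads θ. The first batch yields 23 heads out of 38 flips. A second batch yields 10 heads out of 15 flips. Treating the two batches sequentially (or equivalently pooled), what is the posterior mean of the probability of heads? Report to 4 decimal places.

0.5721

The Beta prior is conjugate to a Binomial/Bernoulli likelihood; the update adds successes to α and failures to β.
After batch 1: Beta(4.3+23, 7.9+15) = Beta(27.3, 22.9).
After batch 2: Beta(27.3+10, 22.9+5) = Beta(37.3, 27.9).
Posterior mean = α/(α+β) = 37.3/65.2 = 0.5721.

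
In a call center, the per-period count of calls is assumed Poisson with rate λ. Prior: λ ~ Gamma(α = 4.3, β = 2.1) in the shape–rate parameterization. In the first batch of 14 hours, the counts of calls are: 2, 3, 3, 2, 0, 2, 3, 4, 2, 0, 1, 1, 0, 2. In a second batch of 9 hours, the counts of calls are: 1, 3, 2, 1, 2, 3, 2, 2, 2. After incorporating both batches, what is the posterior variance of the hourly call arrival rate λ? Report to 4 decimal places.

0.0751

With a Gamma(shape α, rate β) prior, the Poisson likelihood is conjugate: the posterior is Gamma(α + ΣXᵢ, β + n).
Batch 1: sum of counts S = 25 over n = 14 hours.
After batch 1: Gamma(α+S, β+n) = Gamma(4.3+25, 2.1+14) = Gamma(29.3, 16.1).
Batch 2: sum of counts S = 18 over n = 9 hours.
After batch 2: Gamma(α+S, β+n) = Gamma(29.3+18, 16.1+9) = Gamma(47.3, 25.1).
Var = α/β² = 47.3/25.1² = 0.0751.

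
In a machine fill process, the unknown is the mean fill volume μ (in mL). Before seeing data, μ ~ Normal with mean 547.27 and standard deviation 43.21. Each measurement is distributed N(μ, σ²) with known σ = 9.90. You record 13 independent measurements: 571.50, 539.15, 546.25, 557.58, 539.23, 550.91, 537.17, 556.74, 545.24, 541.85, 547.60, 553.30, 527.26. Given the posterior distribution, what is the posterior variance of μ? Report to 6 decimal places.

7.508910

For Normal data with known variance σ², a Normal(μ₀, σ₀²) prior on μ is conjugate. Posterior precision = 1/σ₀² + n/σ²; posterior mean is the precision-weighted average of μ₀ and x̄.
σ₀² = 43.21² = 1867.1041, σ² = 9.90² = 98.01; σ² + n·σ₀² = 98.01 + 13·1867.1041 = 24370.3633.
Posterior precision = 1/σ₀² + n/σ² = 1/1867.1041 + 13/98.01 = (σ² + n·σ₀²)/(σ₀²σ²) = 24370.3633/(1867.1041·98.01); posterior variance σₙ² = σ₀²σ²/(σ² + n·σ₀²) = 1867.1041·98.01/24370.3633 = 7.508910.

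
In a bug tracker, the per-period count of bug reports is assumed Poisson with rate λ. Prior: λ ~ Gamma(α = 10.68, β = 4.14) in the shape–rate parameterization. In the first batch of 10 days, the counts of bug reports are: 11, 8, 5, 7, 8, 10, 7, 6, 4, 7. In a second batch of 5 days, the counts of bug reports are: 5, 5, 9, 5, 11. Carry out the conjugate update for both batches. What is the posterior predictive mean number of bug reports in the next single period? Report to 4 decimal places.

6.2006

With a Gamma(shape α, rate β) prior, the Poisson likelihood is conjugate: the posterior is Gamma(α + ΣXᵢ, β + n).
Batch 1: sum of counts S = 73 over n = 10 days.
After batch 1: Gamma(α+S, β+n) = Gamma(10.68+73, 4.14+10) = Gamma(83.68, 14.14).
Batch 2: sum of counts S = 35 over n = 5 days.
After batch 2: Gamma(α+S, β+n) = Gamma(83.68+35, 14.14+5) = Gamma(118.68, 19.14).
The predictive distribution for one future period is NegBinom with mean α/β = 6.2006.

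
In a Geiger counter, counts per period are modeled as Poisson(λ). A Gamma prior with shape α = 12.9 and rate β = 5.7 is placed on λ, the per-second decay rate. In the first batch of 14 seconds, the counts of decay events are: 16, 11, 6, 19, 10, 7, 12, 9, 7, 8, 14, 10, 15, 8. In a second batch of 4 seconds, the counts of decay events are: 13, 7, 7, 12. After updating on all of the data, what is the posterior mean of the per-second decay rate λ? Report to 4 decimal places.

With a Gamma(shape α, rate β) prior, the Poisson likelihood is conjugate: the posterior is Gamma(α + ΣXᵢ, β + n).
Batch 1: sum of counts S = 152 over n = 14 seconds.
After batch 1: Gamma(α+S, β+n) = Gamma(12.9+152, 5.7+14) = Gamma(164.9, 19.7).
Batch 2: sum of counts S = 39 over n = 4 seconds.
After batch 2: Gamma(α+S, β+n) = Gamma(164.9+39, 19.7+4) = Gamma(203.9, 23.7).
Posterior mean = α/β = 203.9/23.7 = 8.6034.

8.6034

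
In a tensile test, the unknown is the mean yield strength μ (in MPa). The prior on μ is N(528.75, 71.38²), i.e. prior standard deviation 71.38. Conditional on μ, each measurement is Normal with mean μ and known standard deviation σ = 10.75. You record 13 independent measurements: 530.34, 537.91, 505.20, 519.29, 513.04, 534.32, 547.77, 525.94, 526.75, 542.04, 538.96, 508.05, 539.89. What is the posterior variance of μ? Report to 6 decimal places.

For Normal data with known variance σ², a Normal(μ₀, σ₀²) prior on μ is conjugate. Posterior precision = 1/σ₀² + n/σ²; posterior mean is the precision-weighted average of μ₀ and x̄.
σ₀² = 71.38² = 5095.1044, σ² = 10.75² = 115.5625; σ² + n·σ₀² = 115.5625 + 13·5095.1044 = 66351.9197.
Posterior precision = 1/σ₀² + n/σ² = 1/5095.1044 + 13/115.5625 = (σ² + n·σ₀²)/(σ₀²σ²) = 66351.9197/(5095.1044·115.5625); posterior variance σₙ² = σ₀²σ²/(σ² + n·σ₀²) = 5095.1044·115.5625/66351.9197 = 8.873941.

8.873941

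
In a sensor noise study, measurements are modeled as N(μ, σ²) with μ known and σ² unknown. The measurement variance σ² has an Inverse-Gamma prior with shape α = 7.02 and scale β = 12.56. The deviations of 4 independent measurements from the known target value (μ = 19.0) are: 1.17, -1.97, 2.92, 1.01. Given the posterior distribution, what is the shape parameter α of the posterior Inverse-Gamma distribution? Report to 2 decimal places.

9.02

With known mean μ and an Inverse-Gamma(α, β) prior on σ², the Normal likelihood is conjugate: posterior is Inv-Gamma(α + n/2, β + Σ(xᵢ−μ)²/2).
Σ(xᵢ−μ)² = (1.17)² + (-1.97)² + (2.92)² + (1.01)² = 14.7963.
Posterior: Inv-Gamma(7.02 + 4/2, 12.56 + 14.7963/2) = Inv-Gamma(9.02, 19.95815).
Posterior α = 9.02.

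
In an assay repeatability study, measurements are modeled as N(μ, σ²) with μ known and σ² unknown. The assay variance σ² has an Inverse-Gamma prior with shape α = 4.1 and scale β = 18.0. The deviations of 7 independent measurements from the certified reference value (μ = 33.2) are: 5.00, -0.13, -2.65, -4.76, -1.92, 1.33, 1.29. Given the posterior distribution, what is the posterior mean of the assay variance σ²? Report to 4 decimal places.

With known mean μ and an Inverse-Gamma(α, β) prior on σ², the Normal likelihood is conjugate: posterior is Inv-Gamma(α + n/2, β + Σ(xᵢ−μ)²/2).
Σ(xᵢ−μ)² = (5.00)² + (-0.13)² + (-2.65)² + (-4.76)² + (-1.92)² + (1.33)² + (1.29)² = 61.8164.
Posterior: Inv-Gamma(4.1 + 7/2, 18.0 + 61.8164/2) = Inv-Gamma(7.60, 48.90820).
E[σ²|data] = β/(α−1) = 48.90820/6.60 = 7.4103.

7.4103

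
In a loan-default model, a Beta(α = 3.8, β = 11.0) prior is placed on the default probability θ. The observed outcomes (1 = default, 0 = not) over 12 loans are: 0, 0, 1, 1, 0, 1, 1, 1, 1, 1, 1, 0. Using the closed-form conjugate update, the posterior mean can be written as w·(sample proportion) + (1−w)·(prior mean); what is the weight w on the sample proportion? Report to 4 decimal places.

The Beta prior is conjugate to a Binomial/Bernoulli likelihood; the update adds successes to α and failures to β.
Posterior mean = (α₀+k)/(α₀+β₀+n) = [n/(α₀+β₀+n)]·(k/n) + [(α₀+β₀)/(α₀+β₀+n)]·α₀/(α₀+β₀), so only n and the prior enter the weight.
The weight on the data is w = n/(α₀+β₀+n) = 12/(3.8+11.0+12) = 12/26.8 = 0.4478.

0.4478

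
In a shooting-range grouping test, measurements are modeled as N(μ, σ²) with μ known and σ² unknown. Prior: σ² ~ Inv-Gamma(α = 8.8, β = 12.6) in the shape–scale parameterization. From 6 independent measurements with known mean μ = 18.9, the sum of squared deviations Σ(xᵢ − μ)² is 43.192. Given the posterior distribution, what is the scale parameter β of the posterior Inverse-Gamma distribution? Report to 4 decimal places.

With known mean μ and an Inverse-Gamma(α, β) prior on σ², the Normal likelihood is conjugate: posterior is Inv-Gamma(α + n/2, β + Σ(xᵢ−μ)²/2).
Posterior: Inv-Gamma(8.8 + 6/2, 12.6 + 43.192/2) = Inv-Gamma(11.80, 34.1960).
Posterior β = 34.1960.

34.1960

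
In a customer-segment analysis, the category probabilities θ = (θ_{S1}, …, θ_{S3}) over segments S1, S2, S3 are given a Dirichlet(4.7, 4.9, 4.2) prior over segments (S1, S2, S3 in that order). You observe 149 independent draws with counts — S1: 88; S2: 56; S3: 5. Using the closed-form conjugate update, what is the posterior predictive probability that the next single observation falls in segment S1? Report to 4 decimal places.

0.5694

The Dirichlet prior is conjugate to the Multinomial likelihood: each posterior αⱼ = prior αⱼ + observed count nⱼ.
Posterior concentration: (92.7, 60.9, 9.2), total = 162.8.
P(next = S1 | data) = α_{S1}/Σα = 0.5694.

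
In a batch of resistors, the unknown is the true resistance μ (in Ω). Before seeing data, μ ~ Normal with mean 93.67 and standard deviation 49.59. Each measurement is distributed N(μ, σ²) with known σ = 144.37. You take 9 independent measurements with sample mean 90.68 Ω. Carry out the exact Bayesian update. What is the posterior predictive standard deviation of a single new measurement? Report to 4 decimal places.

148.4432

For Normal data with known variance σ², a Normal(μ₀, σ₀²) prior on μ is conjugate. Posterior precision = 1/σ₀² + n/σ²; posterior mean is the precision-weighted average of μ₀ and x̄.
σ₀² = 49.59² = 2459.1681, σ² = 144.37² = 20842.6969; σ² + n·σ₀² = 20842.6969 + 9·2459.1681 = 42975.2098.
Posterior precision = 1/σ₀² + n/σ² = 1/2459.1681 + 9/20842.6969 = (σ² + n·σ₀²)/(σ₀²σ²) = 42975.2098/(2459.1681·20842.6969); posterior variance σₙ² = σ₀²σ²/(σ² + n·σ₀²) = 2459.1681·20842.6969/42975.2098 = 1192.680514.
Predictive variance for one new observation = σₙ² + σ² = 2459.1681·20842.6969/42975.2098 + 20842.6969 = σ²·(σ₀² + 42975.2098)/42975.2098 = 20842.6969·45434.3779/42975.2098 = 22035.377414; SD = √(20842.6969·45434.3779/42975.2098) = 148.4432.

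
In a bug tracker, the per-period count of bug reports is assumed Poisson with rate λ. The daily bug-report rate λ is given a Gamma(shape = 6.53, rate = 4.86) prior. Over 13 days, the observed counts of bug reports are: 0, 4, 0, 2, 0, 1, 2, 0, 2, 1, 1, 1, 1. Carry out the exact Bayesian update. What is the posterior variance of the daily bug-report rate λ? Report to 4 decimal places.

0.0675

With a Gamma(shape α, rate β) prior, the Poisson likelihood is conjugate: the posterior is Gamma(α + ΣXᵢ, β + n).
Sum of counts S = 15 over n = 13 days.
Posterior: Gamma(α+S, β+n) = Gamma(6.53+15, 4.86+13) = Gamma(21.53, 17.86).
Var = α/β² = 21.53/17.86² = 0.0675.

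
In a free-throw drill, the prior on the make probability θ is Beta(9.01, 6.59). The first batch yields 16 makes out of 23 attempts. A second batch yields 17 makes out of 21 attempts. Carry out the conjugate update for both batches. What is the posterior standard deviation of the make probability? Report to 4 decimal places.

0.0586

The Beta prior is conjugate to a Binomial/Bernoulli likelihood; the update adds successes to α and failures to β.
After batch 1: Beta(9.01+16, 6.59+7) = Beta(25.01, 13.59).
After batch 2: Beta(25.01+17, 13.59+4) = Beta(42.01, 17.59).
Var = αβ/((α+β)²(α+β+1)) = 42.01·17.59/(59.60²·60.60) = 0.00343284; SD = √0.00343284 = 0.0586.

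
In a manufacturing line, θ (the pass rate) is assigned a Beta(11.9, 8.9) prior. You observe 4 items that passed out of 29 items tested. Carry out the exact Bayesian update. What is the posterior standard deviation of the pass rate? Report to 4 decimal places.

0.0654

The Beta prior is conjugate to a Binomial/Bernoulli likelihood; the update adds successes to α and failures to β.
Posterior: Beta(α+k, β+n−k) = Beta(11.9+4, 8.9+25) = Beta(15.9, 33.9).
Var = αβ/((α+β)²(α+β+1)) = 15.9·33.9/(49.8²·50.8) = 0.00427833; SD = √0.00427833 = 0.0654.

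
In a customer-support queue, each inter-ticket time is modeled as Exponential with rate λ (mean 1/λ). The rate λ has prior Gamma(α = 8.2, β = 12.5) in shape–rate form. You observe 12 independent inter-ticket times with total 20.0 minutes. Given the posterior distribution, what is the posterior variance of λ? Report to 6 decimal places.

0.019124

With a Gamma(shape α, rate β) prior on the exponential rate λ, the posterior after n observations with total T = Σxᵢ is Gamma(α+n, β+T).
Posterior: Gamma(8.2+12, 12.5+20.0) = Gamma(20.2, 32.5).
Var = α/β² = 0.019124.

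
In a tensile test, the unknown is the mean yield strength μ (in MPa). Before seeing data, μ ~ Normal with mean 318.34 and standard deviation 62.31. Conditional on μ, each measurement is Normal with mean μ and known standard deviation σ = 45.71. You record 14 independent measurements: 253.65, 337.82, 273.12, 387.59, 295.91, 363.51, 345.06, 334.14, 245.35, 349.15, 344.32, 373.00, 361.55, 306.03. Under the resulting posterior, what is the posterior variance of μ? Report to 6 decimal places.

For Normal data with known variance σ², a Normal(μ₀, σ₀²) prior on μ is conjugate. Posterior precision = 1/σ₀² + n/σ²; posterior mean is the precision-weighted average of μ₀ and x̄.
σ₀² = 62.31² = 3882.5361, σ² = 45.71² = 2089.4041; σ² + n·σ₀² = 2089.4041 + 14·3882.5361 = 56444.9095.
Posterior precision = 1/σ₀² + n/σ² = 1/3882.5361 + 14/2089.4041 = (σ² + n·σ₀²)/(σ₀²σ²) = 56444.9095/(3882.5361·2089.4041); posterior variance σₙ² = σ₀²σ²/(σ² + n·σ₀²) = 3882.5361·2089.4041/56444.9095 = 143.718662.

143.718662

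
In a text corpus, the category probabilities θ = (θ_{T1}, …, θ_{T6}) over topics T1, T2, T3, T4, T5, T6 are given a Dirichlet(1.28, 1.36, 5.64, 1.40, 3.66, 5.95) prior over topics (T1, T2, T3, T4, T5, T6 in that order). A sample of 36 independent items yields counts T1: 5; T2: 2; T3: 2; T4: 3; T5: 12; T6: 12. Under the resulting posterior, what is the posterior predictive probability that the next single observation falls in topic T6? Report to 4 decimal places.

The Dirichlet prior is conjugate to the Multinomial likelihood: each posterior αⱼ = prior αⱼ + observed count nⱼ.
Posterior concentration: (6.28, 3.36, 7.64, 4.40, 15.66, 17.95), total = 55.29.
P(next = T6 | data) = α_{T6}/Σα = 0.3247.

0.3247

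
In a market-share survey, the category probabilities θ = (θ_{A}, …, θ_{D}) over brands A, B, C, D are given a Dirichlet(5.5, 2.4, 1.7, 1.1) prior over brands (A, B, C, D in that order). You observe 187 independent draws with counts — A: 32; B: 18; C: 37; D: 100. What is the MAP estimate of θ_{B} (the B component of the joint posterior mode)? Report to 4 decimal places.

The Dirichlet prior is conjugate to the Multinomial likelihood: each posterior αⱼ = prior αⱼ + observed count nⱼ.
Posterior concentration: (37.5, 20.4, 38.7, 101.1), total = 197.7.
Joint mode component: (α_{B}−1)/(Σα−K) = 19.4/193.7 = 0.1002.

0.1002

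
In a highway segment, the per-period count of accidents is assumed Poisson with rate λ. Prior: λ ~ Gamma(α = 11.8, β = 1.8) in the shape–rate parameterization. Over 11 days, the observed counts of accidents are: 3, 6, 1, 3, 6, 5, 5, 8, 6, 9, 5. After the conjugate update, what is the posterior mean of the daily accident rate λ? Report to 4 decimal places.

5.3750

With a Gamma(shape α, rate β) prior, the Poisson likelihood is conjugate: the posterior is Gamma(α + ΣXᵢ, β + n).
Sum of counts S = 57 over n = 11 days.
Posterior: Gamma(α+S, β+n) = Gamma(11.8+57, 1.8+11) = Gamma(68.8, 12.8).
Posterior mean = α/β = 68.8/12.8 = 5.3750.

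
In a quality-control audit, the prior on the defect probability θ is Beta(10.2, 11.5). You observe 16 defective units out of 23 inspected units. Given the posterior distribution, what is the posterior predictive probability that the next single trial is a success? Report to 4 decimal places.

The Beta prior is conjugate to a Binomial/Bernoulli likelihood; the update adds successes to α and failures to β.
Posterior: Beta(α+k, β+n−k) = Beta(10.2+16, 11.5+7) = Beta(26.2, 18.5).
For a single future Bernoulli trial, P(success | data) = α/(α+β) = 0.5861.

0.5861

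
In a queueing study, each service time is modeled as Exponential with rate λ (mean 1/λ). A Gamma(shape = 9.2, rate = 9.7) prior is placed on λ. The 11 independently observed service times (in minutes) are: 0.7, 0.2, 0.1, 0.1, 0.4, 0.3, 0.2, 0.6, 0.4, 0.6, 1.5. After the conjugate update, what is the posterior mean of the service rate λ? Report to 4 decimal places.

1.3649

With a Gamma(shape α, rate β) prior on the exponential rate λ, the posterior after n observations with total T = Σxᵢ is Gamma(α+n, β+T).
Sum of observations T = 5.1 minutes; n = 11.
Posterior: Gamma(9.2+11, 9.7+5.1) = Gamma(20.2, 14.8).
Posterior mean of λ = α/β = 20.2/14.8 = 1.3649.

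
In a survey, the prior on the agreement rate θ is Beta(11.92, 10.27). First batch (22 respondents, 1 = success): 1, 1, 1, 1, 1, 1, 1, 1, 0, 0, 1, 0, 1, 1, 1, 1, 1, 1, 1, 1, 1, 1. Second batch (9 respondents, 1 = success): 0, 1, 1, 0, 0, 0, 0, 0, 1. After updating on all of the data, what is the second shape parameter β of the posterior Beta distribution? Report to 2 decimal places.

The Beta prior is conjugate to a Binomial/Bernoulli likelihood; the update adds successes to α and failures to β.
After batch 1: Beta(11.92+19, 10.27+3) = Beta(30.92, 13.27).
After batch 2: Beta(30.92+3, 13.27+6) = Beta(33.92, 19.27).
Posterior β = 19.27.

19.27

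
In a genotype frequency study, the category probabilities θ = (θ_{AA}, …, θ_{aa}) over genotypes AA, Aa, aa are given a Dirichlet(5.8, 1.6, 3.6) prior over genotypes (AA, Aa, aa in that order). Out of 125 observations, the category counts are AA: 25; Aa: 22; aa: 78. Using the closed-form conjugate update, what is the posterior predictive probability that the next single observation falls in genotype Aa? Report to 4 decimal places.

0.1735

The Dirichlet prior is conjugate to the Multinomial likelihood: each posterior αⱼ = prior αⱼ + observed count nⱼ.
Posterior concentration: (30.8, 23.6, 81.6), total = 136.0.
P(next = Aa | data) = α_{Aa}/Σα = 0.1735.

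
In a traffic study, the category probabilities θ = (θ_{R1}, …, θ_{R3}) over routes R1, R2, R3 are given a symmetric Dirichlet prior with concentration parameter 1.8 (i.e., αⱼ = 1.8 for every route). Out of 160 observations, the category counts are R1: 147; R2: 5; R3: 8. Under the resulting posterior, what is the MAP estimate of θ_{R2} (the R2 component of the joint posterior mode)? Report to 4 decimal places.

The Dirichlet prior is conjugate to the Multinomial likelihood: each posterior αⱼ = prior αⱼ + observed count nⱼ.
Posterior concentration: (148.8, 6.8, 9.8), total = 165.4.
Joint mode component: (α_{R2}−1)/(Σα−K) = 5.8/162.4 = 0.0357.

0.0357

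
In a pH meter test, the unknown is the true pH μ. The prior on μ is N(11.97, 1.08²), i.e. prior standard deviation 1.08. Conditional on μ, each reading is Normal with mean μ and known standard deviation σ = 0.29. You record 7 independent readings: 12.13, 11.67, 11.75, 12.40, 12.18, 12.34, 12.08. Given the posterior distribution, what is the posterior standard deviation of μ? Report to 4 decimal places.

For Normal data with known variance σ², a Normal(μ₀, σ₀²) prior on μ is conjugate. Posterior precision = 1/σ₀² + n/σ²; posterior mean is the precision-weighted average of μ₀ and x̄.
σ₀² = 1.08² = 1.1664, σ² = 0.29² = 0.0841; σ² + n·σ₀² = 0.0841 + 7·1.1664 = 8.2489.
Posterior precision = 1/σ₀² + n/σ² = 1/1.1664 + 7/0.0841 = (σ² + n·σ₀²)/(σ₀²σ²) = 8.2489/(1.1664·0.0841); posterior variance σₙ² = σ₀²σ²/(σ² + n·σ₀²) = 1.1664·0.0841/8.2489 = 0.011892.
Posterior SD = √σₙ² = √(1.1664·0.0841/8.2489) = 0.1090.

0.1090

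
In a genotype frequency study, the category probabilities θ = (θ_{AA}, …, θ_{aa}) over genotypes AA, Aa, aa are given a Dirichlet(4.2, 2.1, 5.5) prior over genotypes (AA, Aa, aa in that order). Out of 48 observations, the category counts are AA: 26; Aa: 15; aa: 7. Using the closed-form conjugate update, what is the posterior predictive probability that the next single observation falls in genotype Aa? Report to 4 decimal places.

0.2860

The Dirichlet prior is conjugate to the Multinomial likelihood: each posterior αⱼ = prior αⱼ + observed count nⱼ.
Posterior concentration: (30.2, 17.1, 12.5), total = 59.8.
P(next = Aa | data) = α_{Aa}/Σα = 0.2860.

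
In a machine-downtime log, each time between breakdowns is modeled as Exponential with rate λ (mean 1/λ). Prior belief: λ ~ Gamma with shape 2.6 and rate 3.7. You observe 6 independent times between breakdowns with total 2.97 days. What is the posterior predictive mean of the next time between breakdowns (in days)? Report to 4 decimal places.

With a Gamma(shape α, rate β) prior on the exponential rate λ, the posterior after n observations with total T = Σxᵢ is Gamma(α+n, β+T).
Posterior: Gamma(2.6+6, 3.7+2.97) = Gamma(8.6, 6.67).
The predictive distribution for the next observation is Lomax; its mean is β/(α−1) = 6.67/7.6 = 0.8776.

0.8776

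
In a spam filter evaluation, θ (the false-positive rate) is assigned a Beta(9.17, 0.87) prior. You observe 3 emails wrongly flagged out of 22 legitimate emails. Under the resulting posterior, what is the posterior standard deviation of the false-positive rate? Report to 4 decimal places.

0.0844

The Beta prior is conjugate to a Binomial/Bernoulli likelihood; the update adds successes to α and failures to β.
Posterior: Beta(α+k, β+n−k) = Beta(9.17+3, 0.87+19) = Beta(12.17, 19.87).
Var = αβ/((α+β)²(α+β+1)) = 12.17·19.87/(32.04²·33.04) = 0.00712957; SD = √0.00712957 = 0.0844.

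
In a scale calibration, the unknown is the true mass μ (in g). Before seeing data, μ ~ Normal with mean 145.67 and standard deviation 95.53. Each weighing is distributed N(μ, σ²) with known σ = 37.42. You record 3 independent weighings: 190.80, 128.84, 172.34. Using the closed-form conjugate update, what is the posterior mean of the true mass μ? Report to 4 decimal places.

For Normal data with known variance σ², a Normal(μ₀, σ₀²) prior on μ is conjugate. Posterior precision = 1/σ₀² + n/σ²; posterior mean is the precision-weighted average of μ₀ and x̄.
Σxᵢ = 190.80 + 128.84 + 172.34 = 491.98, so n·x̄ = 491.98.
σ₀² = 95.53² = 9125.9809, σ² = 37.42² = 1400.2564; σ² + n·σ₀² = 1400.2564 + 3·9125.9809 = 28778.1991.
Posterior mean = (μ₀/σ₀² + n·x̄/σ²)/(1/σ₀² + n/σ²) = (σ²·μ₀ + σ₀²·n·x̄)/(σ² + n·σ₀²) = (1400.2564·145.67 + 9125.9809·491.98)/28778.1991 = 4693775.43297/28778.1991 = 163.1018.

163.1018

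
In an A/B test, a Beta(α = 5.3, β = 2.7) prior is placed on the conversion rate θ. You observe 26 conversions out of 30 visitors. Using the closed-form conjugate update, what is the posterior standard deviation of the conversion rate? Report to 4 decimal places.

0.0610

The Beta prior is conjugate to a Binomial/Bernoulli likelihood; the update adds successes to α and failures to β.
Posterior: Beta(α+k, β+n−k) = Beta(5.3+26, 2.7+4) = Beta(31.3, 6.7).
Var = αβ/((α+β)²(α+β+1)) = 31.3·6.7/(38.0²·39.0) = 0.00372381; SD = √0.00372381 = 0.0610.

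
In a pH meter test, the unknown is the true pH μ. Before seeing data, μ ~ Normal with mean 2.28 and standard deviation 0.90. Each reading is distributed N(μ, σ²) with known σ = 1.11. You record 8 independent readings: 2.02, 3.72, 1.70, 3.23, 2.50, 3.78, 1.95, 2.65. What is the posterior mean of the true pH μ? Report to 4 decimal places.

For Normal data with known variance σ², a Normal(μ₀, σ₀²) prior on μ is conjugate. Posterior precision = 1/σ₀² + n/σ²; posterior mean is the precision-weighted average of μ₀ and x̄.
Σxᵢ = 2.02 + 3.72 + 1.70 + 3.23 + 2.50 + 3.78 + 1.95 + 2.65 = 21.55, so n·x̄ = 21.55.
σ₀² = 0.90² = 0.81, σ² = 1.11² = 1.2321; σ² + n·σ₀² = 1.2321 + 8·0.81 = 7.7121.
Posterior mean = (μ₀/σ₀² + n·x̄/σ²)/(1/σ₀² + n/σ²) = (σ²·μ₀ + σ₀²·n·x̄)/(σ² + n·σ₀²) = (1.2321·2.28 + 0.81·21.55)/7.7121 = 20.264688/7.7121 = 2.6276.

2.6276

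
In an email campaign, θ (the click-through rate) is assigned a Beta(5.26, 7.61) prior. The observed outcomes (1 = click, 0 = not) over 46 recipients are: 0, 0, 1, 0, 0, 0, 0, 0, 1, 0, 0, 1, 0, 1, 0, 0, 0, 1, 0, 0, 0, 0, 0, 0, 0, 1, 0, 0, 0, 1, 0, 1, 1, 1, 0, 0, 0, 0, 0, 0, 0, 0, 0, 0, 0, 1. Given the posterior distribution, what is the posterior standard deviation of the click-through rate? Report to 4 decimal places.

The Beta prior is conjugate to a Binomial/Bernoulli likelihood; the update adds successes to α and failures to β.
Posterior: Beta(α+k, β+n−k) = Beta(5.26+11, 7.61+35) = Beta(16.26, 42.61).
Var = αβ/((α+β)²(α+β+1)) = 16.26·42.61/(58.87²·59.87) = 0.00333914; SD = √0.00333914 = 0.0578.

0.0578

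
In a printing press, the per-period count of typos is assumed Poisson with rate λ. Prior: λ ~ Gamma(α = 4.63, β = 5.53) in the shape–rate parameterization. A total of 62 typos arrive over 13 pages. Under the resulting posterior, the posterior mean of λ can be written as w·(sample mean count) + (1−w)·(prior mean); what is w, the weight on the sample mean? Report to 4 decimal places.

0.7016

With a Gamma(shape α, rate β) prior, the Poisson likelihood is conjugate: the posterior is Gamma(α + ΣXᵢ, β + n).
Posterior mean = (α₀+S)/(β₀+n) = [n/(β₀+n)]·(S/n) + [β₀/(β₀+n)]·(α₀/β₀), so only n and β₀ enter the weight.
Weight on data w = n/(β₀+n) = 13/(5.53+13) = 13/18.53 = 0.7016.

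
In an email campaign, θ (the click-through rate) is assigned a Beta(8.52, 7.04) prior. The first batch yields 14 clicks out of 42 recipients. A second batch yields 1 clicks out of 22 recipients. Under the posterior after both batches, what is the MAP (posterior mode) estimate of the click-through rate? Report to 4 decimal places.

0.2904

The Beta prior is conjugate to a Binomial/Bernoulli likelihood; the update adds successes to α and failures to β.
After batch 1: Beta(8.52+14, 7.04+28) = Beta(22.52, 35.04).
After batch 2: Beta(22.52+1, 35.04+21) = Beta(23.52, 56.04).
Mode of Beta(a,b) for a,b>1 is (a−1)/(a+b−2) = 22.52/77.56 = 0.2904.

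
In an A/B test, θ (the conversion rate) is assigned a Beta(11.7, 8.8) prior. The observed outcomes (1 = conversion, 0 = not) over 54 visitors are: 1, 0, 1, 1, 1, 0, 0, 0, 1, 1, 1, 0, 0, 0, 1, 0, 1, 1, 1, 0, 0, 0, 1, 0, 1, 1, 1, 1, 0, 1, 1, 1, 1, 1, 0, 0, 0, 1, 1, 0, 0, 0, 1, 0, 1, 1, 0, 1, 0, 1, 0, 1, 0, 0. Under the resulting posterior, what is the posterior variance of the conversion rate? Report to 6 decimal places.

The Beta prior is conjugate to a Binomial/Bernoulli likelihood; the update adds successes to α and failures to β.
Posterior: Beta(α+k, β+n−k) = Beta(11.7+29, 8.8+25) = Beta(40.7, 33.8).
Var = αβ/((α+β)²(α+β+1)) = 40.7·33.8/(74.5²·75.5) = 0.003283.

0.003283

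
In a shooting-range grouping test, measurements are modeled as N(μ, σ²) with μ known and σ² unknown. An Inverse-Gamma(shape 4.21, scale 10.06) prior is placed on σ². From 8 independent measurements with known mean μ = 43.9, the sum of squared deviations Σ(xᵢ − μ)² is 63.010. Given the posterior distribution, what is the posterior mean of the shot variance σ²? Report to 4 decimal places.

5.7649

With known mean μ and an Inverse-Gamma(α, β) prior on σ², the Normal likelihood is conjugate: posterior is Inv-Gamma(α + n/2, β + Σ(xᵢ−μ)²/2).
Posterior: Inv-Gamma(4.21 + 8/2, 10.06 + 63.010/2) = Inv-Gamma(8.21, 41.5650).
E[σ²|data] = β/(α−1) = 41.5650/7.21 = 5.7649.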